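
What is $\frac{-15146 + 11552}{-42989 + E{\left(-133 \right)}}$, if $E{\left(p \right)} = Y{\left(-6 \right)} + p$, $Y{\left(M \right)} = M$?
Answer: $\frac{1}{12} \approx 0.083333$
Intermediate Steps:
$E{\left(p \right)} = -6 + p$
$\frac{-15146 + 11552}{-42989 + E{\left(-133 \right)}} = \frac{-15146 + 11552}{-42989 - 139} = - \frac{3594}{-42989 - 139} = - \frac{3594}{-43128} = \left(-3594\right) \left(- \frac{1}{43128}\right) = \frac{1}{12}$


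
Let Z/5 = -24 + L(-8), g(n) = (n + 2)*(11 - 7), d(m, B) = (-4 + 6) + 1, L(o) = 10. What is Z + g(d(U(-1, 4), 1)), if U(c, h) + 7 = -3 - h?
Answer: -50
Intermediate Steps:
U(c, h) = -10 - h (U(c, h) = -7 + (-3 - h) = -10 - h)
d(m, B) = 3 (d(m, B) = 2 + 1 = 3)
g(n) = 8 + 4*n (g(n) = (2 + n)*4 = 8 + 4*n)
Z = -70 (Z = 5*(-24 + 10) = 5*(-14) = -70)
Z + g(d(U(-1, 4), 1)) = -70 + (8 + 4*3) = -70 + (8 + 12) = -70 + 20 = -50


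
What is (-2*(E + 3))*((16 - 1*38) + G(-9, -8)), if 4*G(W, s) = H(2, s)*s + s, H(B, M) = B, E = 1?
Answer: 224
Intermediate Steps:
G(W, s) = 3*s/4 (G(W, s) = (2*s + s)/4 = (3*s)/4 = 3*s/4)
(-2*(E + 3))*((16 - 1*38) + G(-9, -8)) = (-2*(1 + 3))*((16 - 1*38) + (¾)*(-8)) = (-2*4)*((16 - 38) - 6) = -8*(-22 - 6) = -8*(-28) = 224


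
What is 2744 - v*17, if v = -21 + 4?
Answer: 3033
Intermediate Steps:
v = -17
2744 - v*17 = 2744 - (-17)*17 = 2744 - 1*(-289) = 2744 + 289 = 3033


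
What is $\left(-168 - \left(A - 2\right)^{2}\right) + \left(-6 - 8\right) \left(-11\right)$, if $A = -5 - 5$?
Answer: $-158$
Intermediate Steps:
$A = -10$
$\left(-168 - \left(A - 2\right)^{2}\right) + \left(-6 - 8\right) \left(-11\right) = \left(-168 - \left(-10 - 2\right)^{2}\right) + \left(-6 - 8\right) \left(-11\right) = \left(-168 - \left(-12\right)^{2}\right) - -154 = \left(-168 - 144\right) + 154 = -312 + 154 = -158$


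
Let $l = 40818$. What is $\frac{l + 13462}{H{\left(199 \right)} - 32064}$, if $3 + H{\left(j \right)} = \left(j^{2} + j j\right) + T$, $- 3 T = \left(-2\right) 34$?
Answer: $\frac{7080}{6151} \approx 1.151$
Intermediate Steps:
$T = \frac{68}{3}$ ($T = - \frac{\left(-2\right) 34}{3} = \left(- \frac{1}{3}\right) \left(-68\right) = \frac{68}{3} \approx 22.667$)
$H{\left(j \right)} = \frac{59}{3} + 2 j^{2}$ ($H{\left(j \right)} = -3 + \left(\left(j^{2} + j j\right) + \frac{68}{3}\right) = -3 + \left(\left(j^{2} + j^{2}\right) + \frac{68}{3}\right) = -3 + \left(2 j^{2} + \frac{68}{3}\right) = -3 + \left(\frac{68}{3} + 2 j^{2}\right) = \frac{59}{3} + 2 j^{2}$)
$\frac{l + 13462}{H{\left(199 \right)} - 32064} = \frac{40818 + 13462}{\left(\frac{59}{3} + 2 \cdot 199^{2}\right) - 32064} = \frac{54280}{\left(\frac{59}{3} + 2 \cdot 39601\right) - 32064} = \frac{54280}{\left(\frac{59}{3} + 79202\right) - 32064} = \frac{54280}{\frac{237665}{3} - 32064} = \frac{54280}{\frac{141473}{3}} = 54280 \cdot \frac{3}{141473} = \frac{7080}{6151}$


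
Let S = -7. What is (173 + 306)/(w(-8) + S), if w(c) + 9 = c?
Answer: -479/24 ≈ -19.958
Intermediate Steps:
w(c) = -9 + c
(173 + 306)/(w(-8) + S) = (173 + 306)/((-9 - 8) - 7) = 479/(-17 - 7) = 479/(-24) = 479*(-1/24) = -479/24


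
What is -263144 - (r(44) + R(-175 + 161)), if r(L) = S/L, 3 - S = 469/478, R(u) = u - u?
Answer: -5534445573/21032 ≈ -2.6314e+5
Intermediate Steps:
R(u) = 0
S = 965/478 (S = 3 - 469/478 = 965/478 ≈ 2.0188)
r(L) = 965/(478*L)
-263144 - (r(44) + R(-175 + 161)) = -263144 - ((965/478)/44 + 0) = -263144 - ((965/478)*(1/44) + 0) = -263144 - (965/21032 + 0) = -263144 - 1*965/21032 = -263144 - 965/21032 = -5534445573/21032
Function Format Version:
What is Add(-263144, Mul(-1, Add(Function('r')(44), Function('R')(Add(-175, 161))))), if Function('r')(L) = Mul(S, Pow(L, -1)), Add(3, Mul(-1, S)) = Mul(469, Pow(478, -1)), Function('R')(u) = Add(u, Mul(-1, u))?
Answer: Rational(-5534445573, 21032) ≈ -2.6314e+5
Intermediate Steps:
Function('R')(u) = 0
S = Rational(965, 478) (S = Add(3, Mul(-1, Mul(469, Pow(478, -1)))) = Add(3, Mul(-1, Mul(469, Rational(1, 478)))) = Add(3, Mul(-1, Rational(469, 478))) = Add(3, Rational(-469, 478)) = Rational(965, 478) ≈ 2.0188)
Function('r')(L) = Mul(Rational(965, 478), Pow(L, -1))
Add(-263144, Mul(-1, Add(Function('r')(44), Function('R')(Add(-175, 161))))) = Add(-263144, Mul(-1, Add(Mul(Rational(965, 478), Pow(44, -1)), 0))) = Add(-263144, Mul(-1, Add(Mul(Rational(965, 478), Rational(1, 44)), 0))) = Add(-263144, Mul(-1, Add(Rational(965, 21032), 0))) = Add(-263144, Mul(-1, Rational(965, 21032))) = Add(-263144, Rational(-965, 21032)) = Rational(-5534445573, 21032)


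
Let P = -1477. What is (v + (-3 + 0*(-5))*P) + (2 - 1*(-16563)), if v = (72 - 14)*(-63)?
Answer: 17342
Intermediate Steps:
v = -3654 (v = 58*(-63) = -3654)
(v + (-3 + 0*(-5))*P) + (2 - 1*(-16563)) = (-3654 + (-3 + 0*(-5))*(-1477)) + (2 - 1*(-16563)) = (-3654 + (-3 + 0)*(-1477)) + (2 + 16563) = (-3654 - 3*(-1477)) + 16565 = (-3654 + 4431) + 16565 = 777 + 16565 = 17342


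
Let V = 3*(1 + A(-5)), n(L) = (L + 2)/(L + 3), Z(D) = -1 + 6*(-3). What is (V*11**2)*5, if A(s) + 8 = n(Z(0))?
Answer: -172425/16 ≈ -10777.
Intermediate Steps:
Z(D) = -19 (Z(D) = -1 - 18 = -19)
n(L) = (2 + L)/(3 + L)
A(s) = -111/16 (A(s) = -8 + (2 - 19)/(3 - 19) = -8 - 17/(-16) = -8 - 1/16*(-17) = -8 + 17/16 = -111/16)
V = -285/16 (V = 3*(1 - 111/16) = 3*(-95/16) = -285/16 ≈ -17.813)
(V*11**2)*5 = -285/16*11**2*5 = -285/16*121*5 = -34485/16*5 = -172425/16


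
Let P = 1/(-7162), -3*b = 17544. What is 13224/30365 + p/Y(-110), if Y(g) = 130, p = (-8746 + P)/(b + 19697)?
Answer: 33722306487043/78306779885620 ≈ 0.43064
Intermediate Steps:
b = -5848 (b = -1/3*17544 = -5848)
P = -1/7162 ≈ -0.00013963
p = -62638853/99186538 (p = (-8746 - 1/7162)/(-5848 + 19697) = -62638853/7162/13849 = -62638853/7162*1/13849 = -62638853/99186538 ≈ -0.63153)
13224/30365 + p/Y(-110) = 13224/30365 - 62638853/99186538/130 = 13224*(1/30365) - 62638853/99186538*1/130 = 13224/30365 - 62638853/12894249940 = 33722306487043/78306779885620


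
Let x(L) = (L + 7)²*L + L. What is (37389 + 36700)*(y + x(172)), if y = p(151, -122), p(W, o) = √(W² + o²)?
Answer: 408321074936 + 74089*√37685 ≈ 4.0834e+11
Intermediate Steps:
x(L) = L + L*(7 + L)² (x(L) = (7 + L)²*L + L = L*(7 + L)² + L = L + L*(7 + L)²)
y = √37685 (y = √(151² + (-122)²) = √(22801 + 14884) = √37685 ≈ 194.13)
(37389 + 36700)*(y + x(172)) = (37389 + 36700)*(√37685 + 172*(1 + (7 + 172)²)) = 74089*(√37685 + 172*(1 + 179²)) = 74089*(√37685 + 172*(1 + 32041)) = 74089*(√37685 + 172*32042) = 74089*(√37685 + 5511224) = 74089*(5511224 + √37685) = 408321074936 + 74089*√37685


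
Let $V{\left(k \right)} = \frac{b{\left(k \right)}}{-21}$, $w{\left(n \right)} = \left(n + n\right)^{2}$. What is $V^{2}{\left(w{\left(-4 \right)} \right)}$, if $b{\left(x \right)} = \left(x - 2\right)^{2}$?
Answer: $\frac{14776336}{441} \approx 33506.0$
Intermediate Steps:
$b{\left(x \right)} = \left(-2 + x\right)^{2}$
$w{\left(n \right)} = 4 n^{2}$ ($w{\left(n \right)} = \left(2 n\right)^{2} = 4 n^{2}$)
$V{\left(k \right)} = - \frac{\left(-2 + k\right)^{2}}{21}$ ($V{\left(k \right)} = \frac{\left(-2 + k\right)^{2}}{-21} = \left(-2 + k\right)^{2} \left(- \frac{1}{21}\right) = - \frac{\left(-2 + k\right)^{2}}{21}$)
$V^{2}{\left(w{\left(-4 \right)} \right)} = \left(- \frac{\left(-2 + 4 \left(-4\right)^{2}\right)^{2}}{21}\right)^{2} = \left(- \frac{\left(-2 + 4 \cdot 16\right)^{2}}{21}\right)^{2} = \left(- \frac{\left(-2 + 64\right)^{2}}{21}\right)^{2} = \left(- \frac{62^{2}}{21}\right)^{2} = \left(\left(- \frac{1}{21}\right) 3844\right)^{2} = \left(- \frac{3844}{21}\right)^{2} = \frac{14776336}{441}$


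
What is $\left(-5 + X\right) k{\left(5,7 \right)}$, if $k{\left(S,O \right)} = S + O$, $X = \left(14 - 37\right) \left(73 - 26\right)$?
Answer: $-13032$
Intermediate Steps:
$X = -1081$ ($X = \left(-23\right) 47 = -1081$)
$k{\left(S,O \right)} = O + S$
$\left(-5 + X\right) k{\left(5,7 \right)} = \left(-5 - 1081\right) \left(7 + 5\right) = \left(-1086\right) 12 = -13032$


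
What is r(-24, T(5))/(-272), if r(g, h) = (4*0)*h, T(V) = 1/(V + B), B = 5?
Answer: 0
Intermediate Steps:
T(V) = 1/(5 + V) (T(V) = 1/(V + 5) = 1/(5 + V))
r(g, h) = 0 (r(g, h) = 0*h = 0)
r(-24, T(5))/(-272) = 0/(-272) = 0*(-1/272) = 0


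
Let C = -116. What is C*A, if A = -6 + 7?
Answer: -116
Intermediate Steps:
A = 1
C*A = -116*1 = -116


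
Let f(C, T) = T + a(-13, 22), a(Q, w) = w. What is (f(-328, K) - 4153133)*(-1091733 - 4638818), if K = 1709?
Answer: 23789820882502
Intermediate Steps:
f(C, T) = 22 + T (f(C, T) = T + 22 = 22 + T)
(f(-328, K) - 4153133)*(-1091733 - 4638818) = ((22 + 1709) - 4153133)*(-1091733 - 4638818) = (1731 - 4153133)*(-5730551) = -4151402*(-5730551) = 23789820882502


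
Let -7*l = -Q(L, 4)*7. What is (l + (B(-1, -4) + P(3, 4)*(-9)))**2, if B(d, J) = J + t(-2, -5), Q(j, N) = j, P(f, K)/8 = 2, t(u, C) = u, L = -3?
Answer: 23409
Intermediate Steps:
P(f, K) = 16 (P(f, K) = 8*2 = 16)
B(d, J) = -2 + J (B(d, J) = J - 2 = -2 + J)
l = -3 (l = -(-1*(-3))*7/7 = -3*7/7 = -1/7*21 = -3)
(l + (B(-1, -4) + P(3, 4)*(-9)))**2 = (-3 + ((-2 - 4) + 16*(-9)))**2 = (-3 + (-6 - 144))**2 = (-3 - 150)**2 = (-153)**2 = 23409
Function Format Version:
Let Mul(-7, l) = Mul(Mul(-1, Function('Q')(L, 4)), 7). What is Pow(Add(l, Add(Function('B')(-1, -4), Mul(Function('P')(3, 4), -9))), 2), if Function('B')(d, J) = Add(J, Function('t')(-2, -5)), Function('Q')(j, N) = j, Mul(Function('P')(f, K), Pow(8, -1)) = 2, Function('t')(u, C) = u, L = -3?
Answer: 23409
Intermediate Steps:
Function('P')(f, K) = 16 (Function('P')(f, K) = Mul(8, 2) = 16)
Function('B')(d, J) = Add(-2, J) (Function('B')(d, J) = Add(J, -2) = Add(-2, J))
l = -3 (l = Mul(Rational(-1, 7), Mul(Mul(-1, -3), 7)) = Mul(Rational(-1, 7), Mul(3, 7)) = Mul(Rational(-1, 7), 21) = -3)
Pow(Add(l, Add(Function('B')(-1, -4), Mul(Function('P')(3, 4), -9))), 2) = Pow(Add(-3, Add(Add(-2, -4), Mul(16, -9))), 2) = Pow(Add(-3, Add(-6, -144)), 2) = Pow(Add(-3, -150), 2) = Pow(-153, 2) = 23409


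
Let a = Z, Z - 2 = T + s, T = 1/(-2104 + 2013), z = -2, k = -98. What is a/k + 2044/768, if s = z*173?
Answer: 5283829/856128 ≈ 6.1718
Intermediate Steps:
s = -346 (s = -2*173 = -346)
T = -1/91 (T = 1/(-91) = -1/91 ≈ -0.010989)
Z = -31305/91 (Z = 2 + (-1/91 - 346) = 2 - 31487/91 = -31305/91 ≈ -344.01)
a = -31305/91 ≈ -344.01
a/k + 2044/768 = -31305/91/(-98) + 2044/768 = -31305/91*(-1/98) + 2044*(1/768) = 31305/8918 + 511/192 = 5283829/856128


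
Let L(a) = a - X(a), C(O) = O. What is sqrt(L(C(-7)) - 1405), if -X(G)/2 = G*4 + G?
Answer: I*sqrt(1482) ≈ 38.497*I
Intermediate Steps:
X(G) = -10*G (X(G) = -2*(G*4 + G) = -2*(4*G + G) = -10*G)
L(a) = 11*a (L(a) = a - (-10)*a = a + 10*a = 11*a)
sqrt(L(C(-7)) - 1405) = sqrt(11*(-7) - 1405) = sqrt(-77 - 1405) = sqrt(-1482) = I*sqrt(1482)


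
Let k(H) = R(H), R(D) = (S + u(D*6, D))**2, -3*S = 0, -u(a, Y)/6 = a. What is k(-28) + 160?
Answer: 1016224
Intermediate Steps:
u(a, Y) = -6*a
S = 0 (S = -1/3*0 = 0)
R(D) = 1296*D**2 (R(D) = (0 - 6*D*6)**2 = (0 - 36*D)**2 = (-36*D)**2 = 1296*D**2)
k(H) = 1296*H**2
k(-28) + 160 = 1296*(-28)**2 + 160 = 1296*784 + 160 = 1016064 + 160 = 1016224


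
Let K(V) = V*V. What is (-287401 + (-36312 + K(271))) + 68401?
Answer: -181871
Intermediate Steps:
K(V) = V**2
(-287401 + (-36312 + K(271))) + 68401 = (-287401 + (-36312 + 271**2)) + 68401 = (-287401 + (-36312 + 73441)) + 68401 = (-287401 + 37129) + 68401 = -250272 + 68401 = -181871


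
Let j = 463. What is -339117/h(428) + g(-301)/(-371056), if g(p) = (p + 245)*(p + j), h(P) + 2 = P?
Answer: -374486705/470446 ≈ -796.02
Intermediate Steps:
h(P) = -2 + P
g(p) = (245 + p)*(463 + p) (g(p) = (p + 245)*(p + 463) = (245 + p)*(463 + p))
-339117/h(428) + g(-301)/(-371056) = -339117/(-2 + 428) + (113435 + (-301)² + 708*(-301))/(-371056) = -339117/426 + (113435 + 90601 - 213108)*(-1/371056) = -339117*1/426 - 9072*(-1/371056) = -113039/142 + 81/3313 = -374486705/470446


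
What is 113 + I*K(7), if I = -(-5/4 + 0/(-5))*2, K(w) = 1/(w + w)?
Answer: 3169/28 ≈ 113.18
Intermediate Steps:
K(w) = 1/(2*w)
I = 5/2 (I = -(-5*1/4 + 0*(-1/5))*2 = -(-5/4 + 0)*2 = -1*(-5/4)*2 = (5/4)*2 = 5/2 ≈ 2.5000)
113 + I*K(7) = 113 + 5*((1/2)/7)/2 = 113 + 5*((1/2)*(1/7))/2 = 113 + (5/2)*(1/14) = 113 + 5/28 = 3169/28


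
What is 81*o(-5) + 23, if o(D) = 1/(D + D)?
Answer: 149/10 ≈ 14.900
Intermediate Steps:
o(D) = 1/(2*D)
81*o(-5) + 23 = 81*((½)/(-5)) + 23 = 81*((½)*(-⅕)) + 23 = 81*(-⅒) + 23 = -81/10 + 23 = 149/10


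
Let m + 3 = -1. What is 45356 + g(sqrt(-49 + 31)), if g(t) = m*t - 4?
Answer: 45352 - 12*I*sqrt(2) ≈ 45352.0 - 16.971*I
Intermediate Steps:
m = -4 (m = -3 - 1 = -4)
g(t) = -4 - 4*t (g(t) = -4*t - 4 = -4 - 4*t)
45356 + g(sqrt(-49 + 31)) = 45356 + (-4 - 4*sqrt(-49 + 31)) = 45356 + (-4 - 12*I*sqrt(2)) = 45352 - 12*I*sqrt(2)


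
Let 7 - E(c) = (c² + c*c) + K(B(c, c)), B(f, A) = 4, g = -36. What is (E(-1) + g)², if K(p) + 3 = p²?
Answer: 1936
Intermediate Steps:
K(p) = -3 + p²
E(c) = -6 - 2*c² (E(c) = 7 - ((c² + c*c) + (-3 + 4²)) = 7 - ((c² + c²) + (-3 + 16)) = 7 - (2*c² + 13) = 7 - (13 + 2*c²) = 7 + (-13 - 2*c²) = -6 - 2*c²)
(E(-1) + g)² = ((-6 - 2*(-1)²) - 36)² = ((-6 - 2*1) - 36)² = ((-6 - 2) - 36)² = (-8 - 36)² = (-44)² = 1936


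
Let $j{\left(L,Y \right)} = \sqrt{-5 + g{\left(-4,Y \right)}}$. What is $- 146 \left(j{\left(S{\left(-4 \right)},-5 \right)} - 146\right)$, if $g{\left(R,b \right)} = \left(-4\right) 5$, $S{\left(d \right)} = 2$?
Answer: $21316 - 730 i \approx 21316.0 - 730.0 i$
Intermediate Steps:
$g{\left(R,b \right)} = -20$
$j{\left(L,Y \right)} = 5 i$ ($j{\left(L,Y \right)} = \sqrt{-5 - 20} = \sqrt{-25} = 5 i$)
$- 146 \left(j{\left(S{\left(-4 \right)},-5 \right)} - 146\right) = - 146 \left(5 i - 146\right) = - 146 \left(-146 + 5 i\right) = 21316 - 730 i$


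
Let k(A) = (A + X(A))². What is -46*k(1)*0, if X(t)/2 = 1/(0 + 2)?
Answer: 0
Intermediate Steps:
X(t) = 1 (X(t) = 2/(0 + 2) = 2/2 = 2*(½) = 1)
k(A) = (1 + A)² (k(A) = (A + 1)² = (1 + A)²)
-46*k(1)*0 = -46*(1 + 1)²*0 = -46*2²*0 = -46*4*0 = -184*0 = 0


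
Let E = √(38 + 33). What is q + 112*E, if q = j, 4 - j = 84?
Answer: -80 + 112*√71 ≈ 863.73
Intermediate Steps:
E = √71 ≈ 8.4261
j = -80 (j = 4 - 1*84 = 4 - 84 = -80)
q = -80
q + 112*E = -80 + 112*√71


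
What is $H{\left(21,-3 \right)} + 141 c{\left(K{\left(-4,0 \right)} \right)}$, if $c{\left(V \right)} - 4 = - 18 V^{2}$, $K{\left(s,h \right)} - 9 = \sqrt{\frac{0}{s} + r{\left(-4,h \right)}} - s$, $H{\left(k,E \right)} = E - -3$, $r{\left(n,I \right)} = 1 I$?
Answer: $-428358$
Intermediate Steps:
$r{\left(n,I \right)} = I$
$H{\left(k,E \right)} = 3 + E$ ($H{\left(k,E \right)} = E + 3 = 3 + E$)
$K{\left(s,h \right)} = 9 + \sqrt{h} - s$ ($K{\left(s,h \right)} = 9 - \left(s - \sqrt{\frac{0}{s} + h}\right) = 9 - \left(s - \sqrt{0 + h}\right) = 9 + \left(\sqrt{h} - s\right) = 9 + \sqrt{h} - s$)
$c{\left(V \right)} = 4 - 18 V^{2}$
$H{\left(21,-3 \right)} + 141 c{\left(K{\left(-4,0 \right)} \right)} = \left(3 - 3\right) + 141 \left(4 - 18 \left(9 + \sqrt{0} - -4\right)^{2}\right) = 0 + 141 \left(4 - 18 \left(9 + 0 + 4\right)^{2}\right) = 0 + 141 \left(4 - 18 \cdot 13^{2}\right) = 0 + 141 \left(4 - 3042\right) = 0 + 141 \left(-3038\right) = 0 - 428358 = -428358$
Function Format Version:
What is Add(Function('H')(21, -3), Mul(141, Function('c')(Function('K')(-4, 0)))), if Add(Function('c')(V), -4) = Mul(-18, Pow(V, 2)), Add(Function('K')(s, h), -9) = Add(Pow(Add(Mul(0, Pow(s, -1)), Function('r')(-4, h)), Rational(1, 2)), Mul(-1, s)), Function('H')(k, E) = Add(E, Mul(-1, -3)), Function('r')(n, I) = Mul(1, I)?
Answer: -428358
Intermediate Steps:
Function('r')(n, I) = I
Function('H')(k, E) = Add(3, E) (Function('H')(k, E) = Add(E, 3) = Add(3, E))
Function('K')(s, h) = Add(9, Pow(h, Rational(1, 2)), Mul(-1, s)) (Function('K')(s, h) = Add(9, Add(Pow(Add(Mul(0, Pow(s, -1)), h), Rational(1, 2)), Mul(-1, s))) = Add(9, Add(Pow(Add(0, h), Rational(1, 2)), Mul(-1, s))) = Add(9, Add(Pow(h, Rational(1, 2)), Mul(-1, s))) = Add(9, Pow(h, Rational(1, 2)), Mul(-1, s)))
Function('c')(V) = Add(4, Mul(-18, Pow(V, 2)))
Add(Function('H')(21, -3), Mul(141, Function('c')(Function('K')(-4, 0)))) = Add(Add(3, -3), Mul(141, Add(4, Mul(-18, Pow(Add(9, Pow(0, Rational(1, 2)), Mul(-1, -4)), 2))))) = Add(0, Mul(141, Add(4, Mul(-18, Pow(Add(9, 0, 4), 2))))) = Add(0, Mul(141, Add(4, Mul(-18, Pow(13, 2))))) = Add(0, Mul(141, Add(4, Mul(-18, 169)))) = Add(0, Mul(141, Add(4, -3042))) = Add(0, Mul(141, -3038)) = Add(0, -428358) = -428358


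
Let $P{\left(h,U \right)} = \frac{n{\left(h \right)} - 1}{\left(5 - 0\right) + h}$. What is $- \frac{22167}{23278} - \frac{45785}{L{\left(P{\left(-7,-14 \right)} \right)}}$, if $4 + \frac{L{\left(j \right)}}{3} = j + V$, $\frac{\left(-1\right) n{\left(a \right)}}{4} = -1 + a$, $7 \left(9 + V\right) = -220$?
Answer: $\frac{14865170881}{58590726} \approx 253.71$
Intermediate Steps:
$V = - \frac{283}{7}$ ($V = -9 + \frac{1}{7} \left(-220\right) = -9 - \frac{220}{7} = - \frac{283}{7} \approx -40.429$)
$n{\left(a \right)} = 4 - 4 a$ ($n{\left(a \right)} = - 4 \left(-1 + a\right) = 4 - 4 a$)
$P{\left(h,U \right)} = \frac{3 - 4 h}{5 + h}$ ($P{\left(h,U \right)} = \frac{\left(4 - 4 h\right) - 1}{\left(5 - 0\right) + h} = \frac{3 - 4 h}{\left(5 + 0\right) + h} = \frac{3 - 4 h}{5 + h}$)
$L{\left(j \right)} = - \frac{933}{7} + 3 j$ ($L{\left(j \right)} = -12 + 3 \left(j - \frac{283}{7}\right) = -12 + 3 \left(- \frac{283}{7} + j\right) = -12 + \left(- \frac{849}{7} + 3 j\right) = - \frac{933}{7} + 3 j$)
$- \frac{22167}{23278} - \frac{45785}{L{\left(P{\left(-7,-14 \right)} \right)}} = - \frac{22167}{23278} - \frac{45785}{- \frac{933}{7} + 3 \frac{3 - -28}{5 - 7}} = \left(-22167\right) \frac{1}{23278} - \frac{45785}{- \frac{933}{7} + 3 \frac{3 + 28}{-2}} = - \frac{22167}{23278} - \frac{45785}{- \frac{933}{7} + 3 \left(\left(- \frac{1}{2}\right) 31\right)} = - \frac{22167}{23278} - \frac{45785}{- \frac{933}{7} + 3 \left(- \frac{31}{2}\right)} = - \frac{22167}{23278} - \frac{45785}{- \frac{933}{7} - \frac{93}{2}} = - \frac{22167}{23278} - \frac{45785}{- \frac{2517}{14}} = - \frac{22167}{23278} - - \frac{640990}{2517} = - \frac{22167}{23278} + \frac{640990}{2517} = \frac{14865170881}{58590726}$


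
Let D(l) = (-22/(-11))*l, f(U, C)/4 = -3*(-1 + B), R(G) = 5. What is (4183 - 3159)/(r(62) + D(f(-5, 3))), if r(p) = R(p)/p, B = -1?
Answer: 63488/2981 ≈ 21.298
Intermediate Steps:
r(p) = 5/p
f(U, C) = 24 (f(U, C) = 4*(-3*(-1 - 1)) = 4*(-3*(-2)) = 4*6 = 24)
D(l) = 2*l (D(l) = (-22*(-1/11))*l = 2*l)
(4183 - 3159)/(r(62) + D(f(-5, 3))) = (4183 - 3159)/(5/62 + 2*24) = 1024/(5*(1/62) + 48) = 1024/(5/62 + 48) = 1024/(2981/62) = 1024*(62/2981) = 63488/2981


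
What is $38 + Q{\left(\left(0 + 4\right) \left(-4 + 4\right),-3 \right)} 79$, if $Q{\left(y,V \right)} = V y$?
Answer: $38$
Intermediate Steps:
$38 + Q{\left(\left(0 + 4\right) \left(-4 + 4\right),-3 \right)} 79 = 38 + - 3 \left(0 + 4\right) \left(-4 + 4\right) 79 = 38 + - 3 \cdot 4 \cdot 0 \cdot 79 = 38 + \left(-3\right) 0 \cdot 79 = 38 + 0 \cdot 79 = 38 + 0 = 38$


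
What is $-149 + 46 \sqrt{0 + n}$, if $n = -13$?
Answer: $-149 + 46 i \sqrt{13} \approx -149.0 + 165.86 i$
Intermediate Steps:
$-149 + 46 \sqrt{0 + n} = -149 + 46 \sqrt{0 - 13} = -149 + 46 \sqrt{-13} = -149 + 46 i \sqrt{13}$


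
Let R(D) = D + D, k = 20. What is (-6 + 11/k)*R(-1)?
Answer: 109/10 ≈ 10.900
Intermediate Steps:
R(D) = 2*D
(-6 + 11/k)*R(-1) = (-6 + 11/20)*(2*(-1)) = (-6 + 11*(1/20))*(-2) = (-6 + 11/20)*(-2) = -109/20*(-2) = 109/10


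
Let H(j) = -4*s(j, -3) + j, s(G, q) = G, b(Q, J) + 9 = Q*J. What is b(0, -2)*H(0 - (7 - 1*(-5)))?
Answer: -324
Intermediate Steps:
b(Q, J) = -9 + J*Q (b(Q, J) = -9 + Q*J = -9 + J*Q)
H(j) = -3*j (H(j) = -4*j + j = -3*j)
b(0, -2)*H(0 - (7 - 1*(-5))) = (-9 - 2*0)*(-3*(0 - (7 - 1*(-5)))) = (-9 + 0)*(-3*(0 - (7 + 5))) = -(-27)*(0 - 1*12) = -(-27)*(0 - 12) = -(-27)*(-12) = -9*36 = -324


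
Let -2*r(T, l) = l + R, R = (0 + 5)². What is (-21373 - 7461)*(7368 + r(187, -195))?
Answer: -214899802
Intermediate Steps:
R = 25 (R = 5² = 25)
r(T, l) = -25/2 - l/2 (r(T, l) = -(l + 25)/2 = -(25 + l)/2 = -25/2 - l/2)
(-21373 - 7461)*(7368 + r(187, -195)) = (-21373 - 7461)*(7368 + (-25/2 - ½*(-195))) = -28834*(7368 + (-25/2 + 195/2)) = -28834*(7368 + 85) = -28834*7453 = -214899802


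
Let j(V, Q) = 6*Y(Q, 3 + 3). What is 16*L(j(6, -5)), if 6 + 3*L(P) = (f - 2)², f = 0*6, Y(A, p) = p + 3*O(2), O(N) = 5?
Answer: -32/3 ≈ -10.667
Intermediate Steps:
Y(A, p) = 15 + p (Y(A, p) = p + 3*5 = p + 15 = 15 + p)
j(V, Q) = 126 (j(V, Q) = 6*(15 + (3 + 3)) = 6*(15 + 6) = 6*21 = 126)
f = 0
L(P) = -⅔ (L(P) = -2 + (0 - 2)²/3 = -2 + (⅓)*(-2)² = -2 + (⅓)*4 = -2 + 4/3 = -⅔)
16*L(j(6, -5)) = 16*(-⅔) = -32/3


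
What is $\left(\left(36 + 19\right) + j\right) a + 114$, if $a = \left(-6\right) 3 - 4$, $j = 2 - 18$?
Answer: $-744$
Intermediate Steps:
$j = -16$ ($j = 2 - 18 = -16$)
$a = -22$ ($a = -18 - 4 = -22$)
$\left(\left(36 + 19\right) + j\right) a + 114 = \left(\left(36 + 19\right) - 16\right) \left(-22\right) + 114 = \left(55 - 16\right) \left(-22\right) + 114 = 39 \left(-22\right) + 114 = -858 + 114 = -744$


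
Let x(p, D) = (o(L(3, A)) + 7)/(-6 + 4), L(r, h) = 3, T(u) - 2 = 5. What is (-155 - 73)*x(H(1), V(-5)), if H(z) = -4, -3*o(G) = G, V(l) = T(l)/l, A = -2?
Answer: 684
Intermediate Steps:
T(u) = 7 (T(u) = 2 + 5 = 7)
V(l) = 7/l
o(G) = -G/3
x(p, D) = -3 (x(p, D) = (-1/3*3 + 7)/(-6 + 4) = (-1 + 7)/(-2) = 6*(-1/2) = -3)
(-155 - 73)*x(H(1), V(-5)) = (-155 - 73)*(-3) = -228*(-3) = 684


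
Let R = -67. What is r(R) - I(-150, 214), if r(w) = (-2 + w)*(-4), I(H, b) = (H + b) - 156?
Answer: 368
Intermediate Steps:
I(H, b) = -156 + H + b
r(w) = 8 - 4*w
r(R) - I(-150, 214) = (8 - 4*(-67)) - (-156 - 150 + 214) = (8 + 268) - 1*(-92) = 276 + 92 = 368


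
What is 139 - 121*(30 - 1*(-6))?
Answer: -4217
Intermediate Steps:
139 - 121*(30 - 1*(-6)) = 139 - 121*(30 + 6) = 139 - 121*36 = 139 - 4356 = -4217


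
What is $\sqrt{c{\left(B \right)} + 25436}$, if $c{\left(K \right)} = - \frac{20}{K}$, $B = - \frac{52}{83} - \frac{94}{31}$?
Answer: $\frac{\sqrt{62630809586}}{1569} \approx 159.5$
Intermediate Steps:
$B = - \frac{9414}{2573}$ ($B = \left(-52\right) \frac{1}{83} - \frac{94}{31} = - \frac{52}{83} - \frac{94}{31} = - \frac{9414}{2573} \approx -3.6588$)
$\sqrt{c{\left(B \right)} + 25436} = \sqrt{- \frac{20}{- \frac{9414}{2573}} + 25436} = \sqrt{\left(-20\right) \left(- \frac{2573}{9414}\right) + 25436} = \sqrt{\frac{25730}{4707} + 25436} = \sqrt{\frac{119752982}{4707}} = \frac{\sqrt{62630809586}}{1569}$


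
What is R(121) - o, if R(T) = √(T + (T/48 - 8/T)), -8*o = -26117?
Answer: -26117/8 + 5*√86043/132 ≈ -3253.5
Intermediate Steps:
o = 26117/8 (o = -⅛*(-26117) = 26117/8 ≈ 3264.6)
R(T) = √(-8/T + 49*T/48) (R(T) = √(T + (T*(1/48) - 8/T)) = √(T + (T/48 - 8/T)) = √(T + (-8/T + T/48)) = √(-8/T + 49*T/48))
R(121) - o = √(-1152/121 + 147*121)/12 - 1*26117/8 = √(-1152*1/121 + 17787)/12 - 26117/8 = √(-1152/121 + 17787)/12 - 26117/8 = √(2151075/121)/12 - 26117/8 = (5*√86043/11)/12 - 26117/8 = 5*√86043/132 - 26117/8 = -26117/8 + 5*√86043/132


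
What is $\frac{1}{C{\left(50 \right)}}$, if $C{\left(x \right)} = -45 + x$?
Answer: $\frac{1}{5} \approx 0.2$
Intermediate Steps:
$\frac{1}{C{\left(50 \right)}} = \frac{1}{-45 + 50} = \frac{1}{5}$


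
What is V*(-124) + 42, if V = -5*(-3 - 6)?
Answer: -5538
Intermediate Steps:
V = 45 (V = -5*(-9) = 45)
V*(-124) + 42 = 45*(-124) + 42 = -5580 + 42 = -5538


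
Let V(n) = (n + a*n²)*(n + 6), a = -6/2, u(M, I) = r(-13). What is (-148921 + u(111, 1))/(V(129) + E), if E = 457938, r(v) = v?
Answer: 74467/3132126 ≈ 0.023775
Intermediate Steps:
u(M, I) = -13
a = -3 (a = -6*½ = -3)
V(n) = (6 + n)*(n - 3*n²) (V(n) = (n - 3*n²)*(n + 6) = (n - 3*n²)*(6 + n) = (6 + n)*(n - 3*n²))
(-148921 + u(111, 1))/(V(129) + E) = (-148921 - 13)/(129*(6 - 17*129 - 3*129²) + 457938) = -148934/(129*(6 - 2193 - 3*16641) + 457938) = -148934/(129*(6 - 2193 - 49923) + 457938) = -148934/(129*(-52110) + 457938) = -148934/(-6722190 + 457938) = -148934/(-6264252) = -148934*(-1/6264252) = 74467/3132126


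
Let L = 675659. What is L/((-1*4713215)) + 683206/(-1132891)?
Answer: -3985544767459/5339558854565 ≈ -0.74642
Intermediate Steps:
L/((-1*4713215)) + 683206/(-1132891) = 675659/((-1*4713215)) + 683206/(-1132891) = 675659/(-4713215) + 683206*(-1/1132891) = 675659*(-1/4713215) - 683206/1132891 = -675659/4713215 - 683206/1132891 = -3985544767459/5339558854565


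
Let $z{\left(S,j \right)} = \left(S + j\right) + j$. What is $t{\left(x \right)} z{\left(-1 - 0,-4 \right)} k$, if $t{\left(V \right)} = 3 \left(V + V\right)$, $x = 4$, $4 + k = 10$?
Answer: $-1296$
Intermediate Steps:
$k = 6$ ($k = -4 + 10 = 6$)
$t{\left(V \right)} = 6 V$ ($t{\left(V \right)} = 3 \cdot 2 V = 6 V$)
$z{\left(S,j \right)} = S + 2 j$
$t{\left(x \right)} z{\left(-1 - 0,-4 \right)} k = 6 \cdot 4 \left(\left(-1 - 0\right) + 2 \left(-4\right)\right) 6 = 24 \left(\left(-1 + 0\right) - 8\right) 6 = 24 \left(-1 - 8\right) 6 = 24 \left(-9\right) 6 = \left(-216\right) 6 = -1296$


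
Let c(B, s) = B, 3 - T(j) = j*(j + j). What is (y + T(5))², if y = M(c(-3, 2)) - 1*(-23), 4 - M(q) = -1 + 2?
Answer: 441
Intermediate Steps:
T(j) = 3 - 2*j² (T(j) = 3 - j*(j + j) = 3 - j*2*j = 3 - 2*j²)
M(q) = 3 (M(q) = 4 - (-1 + 2) = 4 - 1*1 = 4 - 1 = 3)
y = 26 (y = 3 - 1*(-23) = 3 + 23 = 26)
(y + T(5))² = (26 + (3 - 2*5²))² = (26 + (3 - 2*25))² = (26 + (3 - 50))² = (26 - 47)² = (-21)² = 441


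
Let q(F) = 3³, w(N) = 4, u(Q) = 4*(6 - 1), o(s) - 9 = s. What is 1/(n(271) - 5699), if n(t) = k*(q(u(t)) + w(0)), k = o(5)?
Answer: -1/5265 ≈ -0.00018993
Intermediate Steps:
o(s) = 9 + s
u(Q) = 20 (u(Q) = 4*5 = 20)
k = 14 (k = 9 + 5 = 14)
q(F) = 27
n(t) = 434 (n(t) = 14*(27 + 4) = 14*31 = 434)
1/(n(271) - 5699) = 1/(434 - 5699) = 1/(-5265) = -1/5265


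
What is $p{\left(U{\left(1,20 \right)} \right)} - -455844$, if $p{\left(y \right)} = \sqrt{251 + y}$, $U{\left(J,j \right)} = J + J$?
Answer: $455844 + \sqrt{253} \approx 4.5586 \cdot 10^{5}$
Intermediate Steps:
$U{\left(J,j \right)} = 2 J$
$p{\left(U{\left(1,20 \right)} \right)} - -455844 = \sqrt{251 + 2 \cdot 1} - -455844 = \sqrt{251 + 2} + 455844 = \sqrt{253} + 455844 = 455844 + \sqrt{253}$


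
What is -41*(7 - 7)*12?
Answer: 0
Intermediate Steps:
-41*(7 - 7)*12 = -41*0*12 = 0*12 = 0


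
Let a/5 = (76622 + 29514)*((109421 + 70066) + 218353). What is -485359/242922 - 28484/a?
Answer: -12808972586111381/6410885609320800 ≈ -1.9980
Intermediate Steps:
a = 211125731200 (a = 5*((76622 + 29514)*((109421 + 70066) + 218353)) = 5*(106136*(179487 + 218353)) = 5*(106136*397840) = 5*42225146240 = 211125731200)
-485359/242922 - 28484/a = -485359/242922 - 28484/211125731200 = -485359*1/242922 - 28484*1/211125731200 = -485359/242922 - 7121/52781432800 = -12808972586111381/6410885609320800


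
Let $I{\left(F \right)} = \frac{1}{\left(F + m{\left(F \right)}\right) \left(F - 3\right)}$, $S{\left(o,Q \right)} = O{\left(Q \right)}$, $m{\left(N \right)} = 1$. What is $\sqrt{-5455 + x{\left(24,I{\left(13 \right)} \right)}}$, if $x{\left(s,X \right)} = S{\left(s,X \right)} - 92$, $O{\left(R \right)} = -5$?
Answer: $4 i \sqrt{347} \approx 74.512 i$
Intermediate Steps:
$S{\left(o,Q \right)} = -5$
$I{\left(F \right)} = \frac{1}{\left(1 + F\right) \left(-3 + F\right)}$ ($I{\left(F \right)} = \frac{1}{\left(F + 1\right) \left(F - 3\right)} = \frac{1}{\left(1 + F\right) \left(-3 + F\right)}$)
$x{\left(s,X \right)} = -97$ ($x{\left(s,X \right)} = -5 - 92 = -97$)
$\sqrt{-5455 + x{\left(24,I{\left(13 \right)} \right)}} = \sqrt{-5455 - 97} = \sqrt{-5552} = 4 i \sqrt{347}$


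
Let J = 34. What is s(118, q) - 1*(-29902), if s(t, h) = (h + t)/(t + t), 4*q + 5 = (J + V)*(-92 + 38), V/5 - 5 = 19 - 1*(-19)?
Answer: 28214509/944 ≈ 29888.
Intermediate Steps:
V = 215 (V = 25 + 5*(19 - 1*(-19)) = 25 + 5*(19 + 19) = 25 + 5*38 = 25 + 190 = 215)
q = -13451/4 (q = -5/4 + ((34 + 215)*(-92 + 38))/4 = -5/4 + (249*(-54))/4 = -5/4 + (¼)*(-13446) = -5/4 - 6723/2 = -13451/4 ≈ -3362.8)
s(t, h) = (h + t)/(2*t) (s(t, h) = (h + t)/((2*t)) = (h + t)*(1/(2*t)) = (h + t)/(2*t))
s(118, q) - 1*(-29902) = (½)*(-13451/4 + 118)/118 - 1*(-29902) = (½)*(1/118)*(-12979/4) + 29902 = -12979/944 + 29902 = 28214509/944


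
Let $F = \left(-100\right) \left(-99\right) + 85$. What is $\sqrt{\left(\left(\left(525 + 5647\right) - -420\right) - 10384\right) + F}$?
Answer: $\sqrt{6193} \approx 78.696$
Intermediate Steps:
$F = 9985$ ($F = 9900 + 85 = 9985$)
$\sqrt{\left(\left(\left(525 + 5647\right) - -420\right) - 10384\right) + F} = \sqrt{\left(\left(\left(525 + 5647\right) - -420\right) - 10384\right) + 9985} = \sqrt{\left(\left(6172 + \left(480 - 60\right)\right) - 10384\right) + 9985} = \sqrt{\left(\left(6172 + 420\right) - 10384\right) + 9985} = \sqrt{\left(6592 - 10384\right) + 9985} = \sqrt{-3792 + 9985} = \sqrt{6193}$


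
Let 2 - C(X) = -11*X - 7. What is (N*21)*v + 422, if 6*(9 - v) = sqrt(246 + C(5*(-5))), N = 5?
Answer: 1367 - 35*I*sqrt(5) ≈ 1367.0 - 78.262*I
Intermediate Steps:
C(X) = 9 + 11*X (C(X) = 2 - (-11*X - 7) = 2 - (-7 - 11*X) = 2 + (7 + 11*X) = 9 + 11*X)
v = 9 - I*sqrt(5)/3 (v = 9 - sqrt(246 + (9 + 11*(5*(-5))))/6 = 9 - sqrt(246 + (9 + 11*(-25)))/6 = 9 - sqrt(246 + (9 - 275))/6 = 9 - sqrt(246 - 266)/6 = 9 - I*sqrt(5)/3 ≈ 9.0 - 0.74536*I)
(N*21)*v + 422 = (5*21)*(9 - I*sqrt(5)/3) + 422 = 105*(9 - I*sqrt(5)/3) + 422 = (945 - 35*I*sqrt(5)) + 422 = 1367 - 35*I*sqrt(5)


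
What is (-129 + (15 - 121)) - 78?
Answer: -313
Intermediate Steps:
(-129 + (15 - 121)) - 78 = (-129 - 106) - 78 = -235 - 78 = -313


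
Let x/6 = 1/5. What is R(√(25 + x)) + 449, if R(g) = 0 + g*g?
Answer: 2376/5 ≈ 475.20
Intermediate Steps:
x = 6/5 ≈ 1.2000
R(g) = g² (R(g) = 0 + g² = g²)
R(√(25 + x)) + 449 = (√(25 + 6/5))² + 449 = (√(131/5))² + 449 = (√655/5)² + 449 = 131/5 + 449 = 2376/5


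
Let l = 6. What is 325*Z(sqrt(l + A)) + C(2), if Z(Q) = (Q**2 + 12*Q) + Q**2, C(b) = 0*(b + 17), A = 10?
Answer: 26000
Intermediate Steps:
C(b) = 0 (C(b) = 0*(17 + b) = 0)
Z(Q) = 2*Q**2 + 12*Q
325*Z(sqrt(l + A)) + C(2) = 325*(2*sqrt(6 + 10)*(6 + sqrt(6 + 10))) + 0 = 325*(2*sqrt(16)*(6 + sqrt(16))) + 0 = 325*(2*4*(6 + 4)) + 0 = 325*(2*4*10) + 0 = 325*80 + 0 = 26000 + 0 = 26000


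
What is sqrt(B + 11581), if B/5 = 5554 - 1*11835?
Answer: 4*I*sqrt(1239) ≈ 140.8*I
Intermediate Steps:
B = -31405 (B = 5*(5554 - 1*11835) = 5*(5554 - 11835) = 5*(-6281) = -31405)
sqrt(B + 11581) = sqrt(-31405 + 11581) = sqrt(-19824) = 4*I*sqrt(1239)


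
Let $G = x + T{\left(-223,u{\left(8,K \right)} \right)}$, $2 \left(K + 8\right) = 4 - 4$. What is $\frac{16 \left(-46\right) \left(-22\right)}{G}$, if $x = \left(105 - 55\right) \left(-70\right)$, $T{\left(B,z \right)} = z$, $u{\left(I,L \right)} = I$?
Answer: $- \frac{4048}{873} \approx -4.6369$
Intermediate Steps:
$K = -8$ ($K = -8 + \frac{4 - 4}{2} = -8 + \frac{1}{2} \cdot 0 = -8 + 0 = -8$)
$x = -3500$ ($x = 50 \left(-70\right) = -3500$)
$G = -3492$ ($G = -3500 + 8 = -3492$)
$\frac{16 \left(-46\right) \left(-22\right)}{G} = \frac{16 \left(-46\right) \left(-22\right)}{-3492} = \left(-736\right) \left(-22\right) \left(- \frac{1}{3492}\right) = 16192 \left(- \frac{1}{3492}\right) = - \frac{4048}{873}$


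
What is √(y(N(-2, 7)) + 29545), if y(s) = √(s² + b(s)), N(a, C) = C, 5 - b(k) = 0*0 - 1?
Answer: √(29545 + √55) ≈ 171.91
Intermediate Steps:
b(k) = 6 (b(k) = 5 - (0*0 - 1) = 5 - (0 - 1) = 5 - 1*(-1) = 5 + 1 = 6)
y(s) = √(6 + s²) (y(s) = √(s² + 6) = √(6 + s²))
√(y(N(-2, 7)) + 29545) = √(√(6 + 7²) + 29545) = √(√(6 + 49) + 29545) = √(√55 + 29545) = √(29545 + √55)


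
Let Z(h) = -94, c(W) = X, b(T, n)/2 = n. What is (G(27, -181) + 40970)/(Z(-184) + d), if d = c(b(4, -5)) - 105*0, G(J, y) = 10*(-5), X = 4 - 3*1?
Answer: -440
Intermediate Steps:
b(T, n) = 2*n
X = 1 (X = 4 - 3 = 1)
G(J, y) = -50
c(W) = 1
d = 1 (d = 1 - 105*0 = 1 + 0 = 1)
(G(27, -181) + 40970)/(Z(-184) + d) = (-50 + 40970)/(-94 + 1) = 40920/(-93) = 40920*(-1/93) = -440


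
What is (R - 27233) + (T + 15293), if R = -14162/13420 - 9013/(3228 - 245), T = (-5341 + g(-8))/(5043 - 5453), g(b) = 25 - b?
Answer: -9791319510529/820653130 ≈ -11931.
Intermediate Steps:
T = 2654/205 (T = (-5341 + (25 - 1*(-8)))/(5043 - 5453) = (-5341 + (25 + 8))/(-410) = (-5341 + 33)*(-1/410) = -5308*(-1/410) = 2654/205 ≈ 12.946)
R = -81599853/20015930 (R = -14162*1/13420 - 9013/2983 = -7081/6710 - 9013*1/2983 = -7081/6710 - 9013/2983 = -81599853/20015930 ≈ -4.0767)
(R - 27233) + (T + 15293) = (-81599853/20015930 - 27233) + (2654/205 + 15293) = -545175421543/20015930 + 3137719/205 = -9791319510529/820653130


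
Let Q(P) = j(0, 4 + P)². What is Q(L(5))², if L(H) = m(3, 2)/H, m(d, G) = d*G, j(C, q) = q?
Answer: 456976/625 ≈ 731.16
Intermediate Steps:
m(d, G) = G*d
L(H) = 6/H (L(H) = (2*3)/H = 6/H)
Q(P) = (4 + P)²
Q(L(5))² = ((4 + 6/5)²)² = ((26/5)²)² = (676/25)² = 456976/625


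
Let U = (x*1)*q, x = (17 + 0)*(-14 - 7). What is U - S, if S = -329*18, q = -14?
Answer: 10920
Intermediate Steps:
x = -357 (x = 17*(-21) = -357)
U = 4998 (U = -357*1*(-14) = -357*(-14) = 4998)
S = -5922
U - S = 4998 - 1*(-5922) = 4998 + 5922 = 10920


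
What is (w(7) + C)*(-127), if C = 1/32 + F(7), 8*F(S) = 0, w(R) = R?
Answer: -28575/32 ≈ -892.97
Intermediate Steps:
F(S) = 0 (F(S) = (⅛)*0 = 0)
C = 1/32 (C = 1/32 + 0 = 1/32 ≈ 0.031250)
(w(7) + C)*(-127) = (7 + 1/32)*(-127) = (225/32)*(-127) = -28575/32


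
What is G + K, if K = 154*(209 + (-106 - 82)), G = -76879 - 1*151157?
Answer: -224802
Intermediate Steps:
G = -228036 (G = -76879 - 151157 = -228036)
K = 3234 (K = 154*(209 - 188) = 154*21 = 3234)
G + K = -228036 + 3234 = -224802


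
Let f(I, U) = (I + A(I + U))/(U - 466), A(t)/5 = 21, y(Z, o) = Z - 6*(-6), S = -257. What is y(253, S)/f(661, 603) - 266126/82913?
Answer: 3078921893/63511358 ≈ 48.478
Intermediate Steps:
y(Z, o) = 36 + Z (y(Z, o) = Z + 36 = 36 + Z)
A(t) = 105 (A(t) = 5*21 = 105)
f(I, U) = (105 + I)/(-466 + U) (f(I, U) = (I + 105)/(U - 466) = (105 + I)/(-466 + U))
y(253, S)/f(661, 603) - 266126/82913 = (36 + 253)/(((105 + 661)/(-466 + 603))) - 266126/82913 = 289/((766/137)) - 266126*1/82913 = 289/(((1/137)*766)) - 266126/82913 = 289/(766/137) - 266126/82913 = 289*(137/766) - 266126/82913 = 39593/766 - 266126/82913 = 3078921893/63511358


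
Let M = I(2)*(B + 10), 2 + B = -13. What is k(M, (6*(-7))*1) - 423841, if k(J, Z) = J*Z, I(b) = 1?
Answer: -423631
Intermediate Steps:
B = -15 (B = -2 - 13 = -15)
M = -5 (M = 1*(-15 + 10) = 1*(-5) = -5)
k(M, (6*(-7))*1) - 423841 = -5*6*(-7) - 423841 = -(-210) - 423841 = -5*(-42) - 423841 = 210 - 423841 = -423631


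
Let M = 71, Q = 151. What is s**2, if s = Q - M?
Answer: 6400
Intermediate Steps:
s = 80 (s = 151 - 1*71 = 151 - 71 = 80)
s**2 = 80**2 = 6400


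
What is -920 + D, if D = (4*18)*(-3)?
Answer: -1136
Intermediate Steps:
D = -216 (D = 72*(-3) = -216)
-920 + D = -920 - 216 = -1136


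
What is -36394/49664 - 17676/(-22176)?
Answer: 122895/1912064 ≈ 0.064273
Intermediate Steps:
-36394/49664 - 17676/(-22176) = -36394*1/49664 - 17676*(-1/22176) = -18197/24832 + 491/616 = 122895/1912064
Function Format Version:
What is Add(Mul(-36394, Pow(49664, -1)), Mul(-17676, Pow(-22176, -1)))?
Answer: Rational(122895, 1912064) ≈ 0.064273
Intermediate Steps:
Add(Mul(-36394, Pow(49664, -1)), Mul(-17676, Pow(-22176, -1))) = Add(Mul(-36394, Rational(1, 49664)), Mul(-17676, Rational(-1, 22176))) = Add(Rational(-18197, 24832), Rational(491, 616)) = Rational(122895, 1912064)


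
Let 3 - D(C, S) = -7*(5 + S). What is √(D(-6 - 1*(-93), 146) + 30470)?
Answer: √31530 ≈ 177.57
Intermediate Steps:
D(C, S) = 38 + 7*S (D(C, S) = 3 - (-7)*(5 + S) = 3 - (-35 - 7*S) = 3 + (35 + 7*S) = 38 + 7*S)
√(D(-6 - 1*(-93), 146) + 30470) = √((38 + 7*146) + 30470) = √((38 + 1022) + 30470) = √(1060 + 30470) = √31530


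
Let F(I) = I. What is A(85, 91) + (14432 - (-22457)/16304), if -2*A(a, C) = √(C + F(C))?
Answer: 235321785/16304 - √182/2 ≈ 14427.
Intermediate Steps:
A(a, C) = -√2*√C/2 (A(a, C) = -√(C + C)/2 = -√2*√C/2)
A(85, 91) + (14432 - (-22457)/16304) = -√2*√91/2 + (14432 - (-22457)/16304) = -√182/2 + (14432 - (-22457)/16304) = -√182/2 + (14432 - 1*(-22457/16304)) = -√182/2 + (14432 + 22457/16304) = -√182/2 + 235321785/16304 = 235321785/16304 - √182/2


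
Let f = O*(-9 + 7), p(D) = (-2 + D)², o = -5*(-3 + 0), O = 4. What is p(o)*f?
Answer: -1352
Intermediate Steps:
o = 15 (o = -5*(-3) = 15)
f = -8 (f = 4*(-9 + 7) = 4*(-2) = -8)
p(o)*f = (-2 + 15)²*(-8) = 13²*(-8) = 169*(-8) = -1352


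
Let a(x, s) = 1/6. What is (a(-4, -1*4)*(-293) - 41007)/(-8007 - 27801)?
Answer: 246335/214848 ≈ 1.1466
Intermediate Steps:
a(x, s) = ⅙
(a(-4, -1*4)*(-293) - 41007)/(-8007 - 27801) = ((⅙)*(-293) - 41007)/(-8007 - 27801) = (-293/6 - 41007)/(-35808) = -246335/6*(-1/35808) = 246335/214848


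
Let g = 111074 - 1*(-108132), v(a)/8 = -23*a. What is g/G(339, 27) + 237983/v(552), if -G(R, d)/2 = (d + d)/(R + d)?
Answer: -226354583197/304704 ≈ -7.4287e+5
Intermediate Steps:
v(a) = -184*a (v(a) = 8*(-23*a) = -184*a)
g = 219206 (g = 111074 + 108132 = 219206)
G(R, d) = -4*d/(R + d) (G(R, d) = -2*(d + d)/(R + d) = -2*2*d/(R + d) = -4*d/(R + d))
g/G(339, 27) + 237983/v(552) = 219206/((-4*27/(339 + 27))) + 237983/((-184*552)) = 219206/((-4*27/366)) + 237983/(-101568) = 219206/((-4*27*1/366)) + 237983*(-1/101568) = 219206/(-18/61) - 237983/101568 = 219206*(-61/18) - 237983/101568 = -6685783/9 - 237983/101568 = -226354583197/304704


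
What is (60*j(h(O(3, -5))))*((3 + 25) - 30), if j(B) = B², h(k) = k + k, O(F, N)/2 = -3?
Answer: -17280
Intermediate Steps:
O(F, N) = -6 (O(F, N) = 2*(-3) = -6)
h(k) = 2*k
(60*j(h(O(3, -5))))*((3 + 25) - 30) = (60*(2*(-6))²)*((3 + 25) - 30) = (60*(-12)²)*(28 - 30) = (60*144)*(-2) = 8640*(-2) = -17280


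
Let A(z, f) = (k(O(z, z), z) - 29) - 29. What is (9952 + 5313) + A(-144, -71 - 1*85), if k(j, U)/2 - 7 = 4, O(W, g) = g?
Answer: 15229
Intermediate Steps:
k(j, U) = 22 (k(j, U) = 14 + 2*4 = 14 + 8 = 22)
A(z, f) = -36 (A(z, f) = (22 - 29) - 29 = -7 - 29 = -36)
(9952 + 5313) + A(-144, -71 - 1*85) = (9952 + 5313) - 36 = 15265 - 36 = 15229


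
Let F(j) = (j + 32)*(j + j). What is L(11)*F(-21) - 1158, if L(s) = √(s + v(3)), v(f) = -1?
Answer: -1158 - 462*√10 ≈ -2619.0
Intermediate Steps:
F(j) = 2*j*(32 + j) (F(j) = (32 + j)*(2*j) = 2*j*(32 + j))
L(s) = √(-1 + s) (L(s) = √(s - 1) = √(-1 + s))
L(11)*F(-21) - 1158 = √(-1 + 11)*(2*(-21)*(32 - 21)) - 1158 = √10*(2*(-21)*11) - 1158 = √10*(-462) - 1158 = -462*√10 - 1158 = -1158 - 462*√10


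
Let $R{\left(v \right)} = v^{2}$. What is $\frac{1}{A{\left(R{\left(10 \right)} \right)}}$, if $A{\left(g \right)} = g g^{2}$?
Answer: $\frac{1}{1000000} \approx 1.0 \cdot 10^{-6}$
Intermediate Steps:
$A{\left(g \right)} = g^{3}$
$\frac{1}{A{\left(R{\left(10 \right)} \right)}} = \frac{1}{\left(10^{2}\right)^{3}} = \frac{1}{100^{3}} = \frac{1}{1000000}$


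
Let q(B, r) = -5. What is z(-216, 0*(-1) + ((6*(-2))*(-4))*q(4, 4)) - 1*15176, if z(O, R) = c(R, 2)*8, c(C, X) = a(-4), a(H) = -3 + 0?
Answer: -15200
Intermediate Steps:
a(H) = -3
c(C, X) = -3
z(O, R) = -24 (z(O, R) = -3*8 = -24)
z(-216, 0*(-1) + ((6*(-2))*(-4))*q(4, 4)) - 1*15176 = -24 - 1*15176 = -24 - 15176 = -15200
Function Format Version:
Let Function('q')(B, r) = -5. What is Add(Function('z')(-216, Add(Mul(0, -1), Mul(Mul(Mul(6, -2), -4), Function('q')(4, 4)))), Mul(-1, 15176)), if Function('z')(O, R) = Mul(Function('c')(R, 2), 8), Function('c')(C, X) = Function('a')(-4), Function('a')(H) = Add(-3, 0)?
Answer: -15200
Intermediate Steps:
Function('a')(H) = -3
Function('c')(C, X) = -3
Function('z')(O, R) = -24 (Function('z')(O, R) = Mul(-3, 8) = -24)
Add(Function('z')(-216, Add(Mul(0, -1), Mul(Mul(Mul(6, -2), -4), Function('q')(4, 4)))), Mul(-1, 15176)) = Add(-24, Mul(-1, 15176)) = Add(-24, -15176) = -15200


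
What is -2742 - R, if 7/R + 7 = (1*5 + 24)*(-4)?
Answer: -337259/123 ≈ -2741.9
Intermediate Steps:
R = -7/123 (R = 7/(-7 + (1*5 + 24)*(-4)) = 7/(-7 + (5 + 24)*(-4)) = 7/(-7 + 29*(-4)) = 7/(-7 - 116) = 7/(-123) = 7*(-1/123) = -7/123 ≈ -0.056911)
-2742 - R = -2742 - 1*(-7/123) = -2742 + 7/123 = -337259/123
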